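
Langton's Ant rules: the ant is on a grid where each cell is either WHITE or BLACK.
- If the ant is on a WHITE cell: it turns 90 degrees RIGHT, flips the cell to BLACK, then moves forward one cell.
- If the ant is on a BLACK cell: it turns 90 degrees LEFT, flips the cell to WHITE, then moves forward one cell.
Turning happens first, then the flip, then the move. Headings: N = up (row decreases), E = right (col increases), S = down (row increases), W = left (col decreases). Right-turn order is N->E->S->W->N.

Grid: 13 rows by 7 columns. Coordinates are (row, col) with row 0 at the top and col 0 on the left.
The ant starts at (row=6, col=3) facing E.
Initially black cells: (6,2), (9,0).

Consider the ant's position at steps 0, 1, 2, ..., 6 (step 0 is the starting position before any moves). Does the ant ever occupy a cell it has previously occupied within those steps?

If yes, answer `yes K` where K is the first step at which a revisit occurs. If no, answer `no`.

Step 1: on WHITE (6,3): turn R to S, flip to black, move to (7,3). |black|=3 — new cell
Step 2: on WHITE (7,3): turn R to W, flip to black, move to (7,2). |black|=4 — new cell
Step 3: on WHITE (7,2): turn R to N, flip to black, move to (6,2). |black|=5 — new cell
Step 4: on BLACK (6,2): turn L to W, flip to white, move to (6,1). |black|=4 — new cell
Step 5: on WHITE (6,1): turn R to N, flip to black, move to (5,1). |black|=5 — new cell
Step 6: on WHITE (5,1): turn R to E, flip to black, move to (5,2). |black|=6 — new cell
No revisit within 6 steps.

Answer: no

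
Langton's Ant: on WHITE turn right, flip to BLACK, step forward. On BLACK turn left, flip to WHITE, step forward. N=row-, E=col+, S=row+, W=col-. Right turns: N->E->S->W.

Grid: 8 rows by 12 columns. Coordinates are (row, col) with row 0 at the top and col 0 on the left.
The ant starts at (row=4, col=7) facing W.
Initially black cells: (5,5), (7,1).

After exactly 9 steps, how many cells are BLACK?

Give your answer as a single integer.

Step 1: on WHITE (4,7): turn R to N, flip to black, move to (3,7). |black|=3
Step 2: on WHITE (3,7): turn R to E, flip to black, move to (3,8). |black|=4
Step 3: on WHITE (3,8): turn R to S, flip to black, move to (4,8). |black|=5
Step 4: on WHITE (4,8): turn R to W, flip to black, move to (4,7). |black|=6
Step 5: on BLACK (4,7): turn L to S, flip to white, move to (5,7). |black|=5
Step 6: on WHITE (5,7): turn R to W, flip to black, move to (5,6). |black|=6
Step 7: on WHITE (5,6): turn R to N, flip to black, move to (4,6). |black|=7
Step 8: on WHITE (4,6): turn R to E, flip to black, move to (4,7). |black|=8
Step 9: on WHITE (4,7): turn R to S, flip to black, move to (5,7). |black|=9

Answer: 9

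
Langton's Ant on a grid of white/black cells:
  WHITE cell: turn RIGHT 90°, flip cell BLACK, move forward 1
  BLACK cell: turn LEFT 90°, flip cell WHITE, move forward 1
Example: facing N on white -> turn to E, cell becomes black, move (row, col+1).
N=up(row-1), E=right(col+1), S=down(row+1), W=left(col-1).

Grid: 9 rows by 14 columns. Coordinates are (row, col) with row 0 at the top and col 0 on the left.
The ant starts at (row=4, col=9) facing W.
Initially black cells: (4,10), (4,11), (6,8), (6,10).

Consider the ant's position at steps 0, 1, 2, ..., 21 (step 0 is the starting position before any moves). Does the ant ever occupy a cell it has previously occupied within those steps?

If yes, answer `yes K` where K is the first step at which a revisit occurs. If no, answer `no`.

Answer: yes 8

Derivation:
Step 1: on WHITE (4,9): turn R to N, flip to black, move to (3,9). |black|=5 — new cell
Step 2: on WHITE (3,9): turn R to E, flip to black, move to (3,10). |black|=6 — new cell
Step 3: on WHITE (3,10): turn R to S, flip to black, move to (4,10). |black|=7 — new cell
Step 4: on BLACK (4,10): turn L to E, flip to white, move to (4,11). |black|=6 — new cell
Step 5: on BLACK (4,11): turn L to N, flip to white, move to (3,11). |black|=5 — new cell
Step 6: on WHITE (3,11): turn R to E, flip to black, move to (3,12). |black|=6 — new cell
Step 7: on WHITE (3,12): turn R to S, flip to black, move to (4,12). |black|=7 — new cell
Step 8: on WHITE (4,12): turn R to W, flip to black, move to (4,11). |black|=8 — REVISIT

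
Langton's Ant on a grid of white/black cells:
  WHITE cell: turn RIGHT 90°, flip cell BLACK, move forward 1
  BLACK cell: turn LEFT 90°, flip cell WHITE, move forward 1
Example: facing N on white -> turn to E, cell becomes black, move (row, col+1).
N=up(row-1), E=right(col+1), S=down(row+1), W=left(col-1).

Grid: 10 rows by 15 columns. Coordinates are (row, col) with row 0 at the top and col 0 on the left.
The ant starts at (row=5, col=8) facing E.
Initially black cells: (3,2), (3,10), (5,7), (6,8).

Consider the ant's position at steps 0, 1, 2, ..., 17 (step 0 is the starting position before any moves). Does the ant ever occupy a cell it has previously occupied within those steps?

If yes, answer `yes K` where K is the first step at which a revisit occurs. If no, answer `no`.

Answer: yes 5

Derivation:
Step 1: on WHITE (5,8): turn R to S, flip to black, move to (6,8). |black|=5 — new cell
Step 2: on BLACK (6,8): turn L to E, flip to white, move to (6,9). |black|=4 — new cell
Step 3: on WHITE (6,9): turn R to S, flip to black, move to (7,9). |black|=5 — new cell
Step 4: on WHITE (7,9): turn R to W, flip to black, move to (7,8). |black|=6 — new cell
Step 5: on WHITE (7,8): turn R to N, flip to black, move to (6,8). |black|=7 — REVISIT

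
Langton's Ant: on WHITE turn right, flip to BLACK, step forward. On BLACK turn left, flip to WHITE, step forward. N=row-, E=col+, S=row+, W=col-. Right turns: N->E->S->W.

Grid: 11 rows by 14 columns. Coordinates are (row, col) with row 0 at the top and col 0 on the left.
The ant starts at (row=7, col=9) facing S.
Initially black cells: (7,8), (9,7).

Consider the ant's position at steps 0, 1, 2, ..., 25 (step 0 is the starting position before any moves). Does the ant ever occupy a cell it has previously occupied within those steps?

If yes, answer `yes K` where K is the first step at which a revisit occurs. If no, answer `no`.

Answer: yes 5

Derivation:
Step 1: on WHITE (7,9): turn R to W, flip to black, move to (7,8). |black|=3 — new cell
Step 2: on BLACK (7,8): turn L to S, flip to white, move to (8,8). |black|=2 — new cell
Step 3: on WHITE (8,8): turn R to W, flip to black, move to (8,7). |black|=3 — new cell
Step 4: on WHITE (8,7): turn R to N, flip to black, move to (7,7). |black|=4 — new cell
Step 5: on WHITE (7,7): turn R to E, flip to black, move to (7,8). |black|=5 — REVISIT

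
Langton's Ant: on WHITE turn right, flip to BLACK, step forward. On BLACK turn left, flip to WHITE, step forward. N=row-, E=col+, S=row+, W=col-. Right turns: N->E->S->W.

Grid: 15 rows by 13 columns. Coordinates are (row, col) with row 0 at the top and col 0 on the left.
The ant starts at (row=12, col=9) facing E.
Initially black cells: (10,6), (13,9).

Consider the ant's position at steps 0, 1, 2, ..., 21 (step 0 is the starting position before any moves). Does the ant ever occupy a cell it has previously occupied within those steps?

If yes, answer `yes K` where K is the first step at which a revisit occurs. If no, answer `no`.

Step 1: on WHITE (12,9): turn R to S, flip to black, move to (13,9). |black|=3 — new cell
Step 2: on BLACK (13,9): turn L to E, flip to white, move to (13,10). |black|=2 — new cell
Step 3: on WHITE (13,10): turn R to S, flip to black, move to (14,10). |black|=3 — new cell
Step 4: on WHITE (14,10): turn R to W, flip to black, move to (14,9). |black|=4 — new cell
Step 5: on WHITE (14,9): turn R to N, flip to black, move to (13,9). |black|=5 — REVISIT

Answer: yes 5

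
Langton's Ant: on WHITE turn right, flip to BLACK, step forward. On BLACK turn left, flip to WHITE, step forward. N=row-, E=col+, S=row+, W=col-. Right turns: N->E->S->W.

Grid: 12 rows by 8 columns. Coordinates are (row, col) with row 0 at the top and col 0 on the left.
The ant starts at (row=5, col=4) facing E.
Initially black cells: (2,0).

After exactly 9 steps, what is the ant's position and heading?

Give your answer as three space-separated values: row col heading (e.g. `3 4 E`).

Step 1: on WHITE (5,4): turn R to S, flip to black, move to (6,4). |black|=2
Step 2: on WHITE (6,4): turn R to W, flip to black, move to (6,3). |black|=3
Step 3: on WHITE (6,3): turn R to N, flip to black, move to (5,3). |black|=4
Step 4: on WHITE (5,3): turn R to E, flip to black, move to (5,4). |black|=5
Step 5: on BLACK (5,4): turn L to N, flip to white, move to (4,4). |black|=4
Step 6: on WHITE (4,4): turn R to E, flip to black, move to (4,5). |black|=5
Step 7: on WHITE (4,5): turn R to S, flip to black, move to (5,5). |black|=6
Step 8: on WHITE (5,5): turn R to W, flip to black, move to (5,4). |black|=7
Step 9: on WHITE (5,4): turn R to N, flip to black, move to (4,4). |black|=8

Answer: 4 4 N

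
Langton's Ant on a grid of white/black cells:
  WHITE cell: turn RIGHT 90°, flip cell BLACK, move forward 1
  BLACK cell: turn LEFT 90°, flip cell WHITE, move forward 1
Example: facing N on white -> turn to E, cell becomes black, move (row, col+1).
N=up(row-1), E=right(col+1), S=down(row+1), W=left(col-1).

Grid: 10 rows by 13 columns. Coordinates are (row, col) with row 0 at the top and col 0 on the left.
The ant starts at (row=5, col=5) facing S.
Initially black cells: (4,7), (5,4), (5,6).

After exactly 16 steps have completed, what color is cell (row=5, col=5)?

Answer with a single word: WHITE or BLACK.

Answer: WHITE

Derivation:
Step 1: on WHITE (5,5): turn R to W, flip to black, move to (5,4). |black|=4
Step 2: on BLACK (5,4): turn L to S, flip to white, move to (6,4). |black|=3
Step 3: on WHITE (6,4): turn R to W, flip to black, move to (6,3). |black|=4
Step 4: on WHITE (6,3): turn R to N, flip to black, move to (5,3). |black|=5
Step 5: on WHITE (5,3): turn R to E, flip to black, move to (5,4). |black|=6
Step 6: on WHITE (5,4): turn R to S, flip to black, move to (6,4). |black|=7
Step 7: on BLACK (6,4): turn L to E, flip to white, move to (6,5). |black|=6
Step 8: on WHITE (6,5): turn R to S, flip to black, move to (7,5). |black|=7
Step 9: on WHITE (7,5): turn R to W, flip to black, move to (7,4). |black|=8
Step 10: on WHITE (7,4): turn R to N, flip to black, move to (6,4). |black|=9
Step 11: on WHITE (6,4): turn R to E, flip to black, move to (6,5). |black|=10
Step 12: on BLACK (6,5): turn L to N, flip to white, move to (5,5). |black|=9
Step 13: on BLACK (5,5): turn L to W, flip to white, move to (5,4). |black|=8
Step 14: on BLACK (5,4): turn L to S, flip to white, move to (6,4). |black|=7
Step 15: on BLACK (6,4): turn L to E, flip to white, move to (6,5). |black|=6
Step 16: on WHITE (6,5): turn R to S, flip to black, move to (7,5). |black|=7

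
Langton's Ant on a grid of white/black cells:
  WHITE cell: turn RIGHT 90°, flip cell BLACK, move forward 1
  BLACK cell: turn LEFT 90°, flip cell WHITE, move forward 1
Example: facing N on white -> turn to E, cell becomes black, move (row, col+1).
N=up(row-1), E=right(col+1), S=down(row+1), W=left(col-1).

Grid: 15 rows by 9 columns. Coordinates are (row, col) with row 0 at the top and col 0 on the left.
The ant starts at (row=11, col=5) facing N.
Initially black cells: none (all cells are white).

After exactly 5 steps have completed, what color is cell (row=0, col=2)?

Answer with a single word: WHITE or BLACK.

Answer: WHITE

Derivation:
Step 1: on WHITE (11,5): turn R to E, flip to black, move to (11,6). |black|=1
Step 2: on WHITE (11,6): turn R to S, flip to black, move to (12,6). |black|=2
Step 3: on WHITE (12,6): turn R to W, flip to black, move to (12,5). |black|=3
Step 4: on WHITE (12,5): turn R to N, flip to black, move to (11,5). |black|=4
Step 5: on BLACK (11,5): turn L to W, flip to white, move to (11,4). |black|=3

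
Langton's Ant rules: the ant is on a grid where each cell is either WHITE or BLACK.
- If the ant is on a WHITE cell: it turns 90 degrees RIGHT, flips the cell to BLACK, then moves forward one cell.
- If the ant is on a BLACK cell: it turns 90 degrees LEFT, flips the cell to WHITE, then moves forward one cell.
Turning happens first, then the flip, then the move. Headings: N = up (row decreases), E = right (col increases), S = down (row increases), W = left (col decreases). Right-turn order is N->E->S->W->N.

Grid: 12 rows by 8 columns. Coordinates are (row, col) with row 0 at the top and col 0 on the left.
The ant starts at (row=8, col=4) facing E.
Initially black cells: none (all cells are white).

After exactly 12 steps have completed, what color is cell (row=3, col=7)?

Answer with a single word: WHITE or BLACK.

Step 1: on WHITE (8,4): turn R to S, flip to black, move to (9,4). |black|=1
Step 2: on WHITE (9,4): turn R to W, flip to black, move to (9,3). |black|=2
Step 3: on WHITE (9,3): turn R to N, flip to black, move to (8,3). |black|=3
Step 4: on WHITE (8,3): turn R to E, flip to black, move to (8,4). |black|=4
Step 5: on BLACK (8,4): turn L to N, flip to white, move to (7,4). |black|=3
Step 6: on WHITE (7,4): turn R to E, flip to black, move to (7,5). |black|=4
Step 7: on WHITE (7,5): turn R to S, flip to black, move to (8,5). |black|=5
Step 8: on WHITE (8,5): turn R to W, flip to black, move to (8,4). |black|=6
Step 9: on WHITE (8,4): turn R to N, flip to black, move to (7,4). |black|=7
Step 10: on BLACK (7,4): turn L to W, flip to white, move to (7,3). |black|=6
Step 11: on WHITE (7,3): turn R to N, flip to black, move to (6,3). |black|=7
Step 12: on WHITE (6,3): turn R to E, flip to black, move to (6,4). |black|=8

Answer: WHITE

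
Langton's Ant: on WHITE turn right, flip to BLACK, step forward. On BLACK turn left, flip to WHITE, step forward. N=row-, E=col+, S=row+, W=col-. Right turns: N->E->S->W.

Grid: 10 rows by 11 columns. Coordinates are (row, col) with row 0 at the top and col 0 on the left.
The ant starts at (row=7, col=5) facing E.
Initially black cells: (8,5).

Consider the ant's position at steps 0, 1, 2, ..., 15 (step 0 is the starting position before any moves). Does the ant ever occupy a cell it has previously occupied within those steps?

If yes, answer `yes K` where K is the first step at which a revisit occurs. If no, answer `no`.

Step 1: on WHITE (7,5): turn R to S, flip to black, move to (8,5). |black|=2 — new cell
Step 2: on BLACK (8,5): turn L to E, flip to white, move to (8,6). |black|=1 — new cell
Step 3: on WHITE (8,6): turn R to S, flip to black, move to (9,6). |black|=2 — new cell
Step 4: on WHITE (9,6): turn R to W, flip to black, move to (9,5). |black|=3 — new cell
Step 5: on WHITE (9,5): turn R to N, flip to black, move to (8,5). |black|=4 — REVISIT

Answer: yes 5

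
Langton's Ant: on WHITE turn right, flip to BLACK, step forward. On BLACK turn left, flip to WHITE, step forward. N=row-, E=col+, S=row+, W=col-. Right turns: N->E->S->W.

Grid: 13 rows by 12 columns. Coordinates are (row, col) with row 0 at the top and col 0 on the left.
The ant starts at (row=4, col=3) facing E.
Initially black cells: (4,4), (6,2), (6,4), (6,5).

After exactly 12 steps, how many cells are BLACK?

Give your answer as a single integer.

Step 1: on WHITE (4,3): turn R to S, flip to black, move to (5,3). |black|=5
Step 2: on WHITE (5,3): turn R to W, flip to black, move to (5,2). |black|=6
Step 3: on WHITE (5,2): turn R to N, flip to black, move to (4,2). |black|=7
Step 4: on WHITE (4,2): turn R to E, flip to black, move to (4,3). |black|=8
Step 5: on BLACK (4,3): turn L to N, flip to white, move to (3,3). |black|=7
Step 6: on WHITE (3,3): turn R to E, flip to black, move to (3,4). |black|=8
Step 7: on WHITE (3,4): turn R to S, flip to black, move to (4,4). |black|=9
Step 8: on BLACK (4,4): turn L to E, flip to white, move to (4,5). |black|=8
Step 9: on WHITE (4,5): turn R to S, flip to black, move to (5,5). |black|=9
Step 10: on WHITE (5,5): turn R to W, flip to black, move to (5,4). |black|=10
Step 11: on WHITE (5,4): turn R to N, flip to black, move to (4,4). |black|=11
Step 12: on WHITE (4,4): turn R to E, flip to black, move to (4,5). |black|=12

Answer: 12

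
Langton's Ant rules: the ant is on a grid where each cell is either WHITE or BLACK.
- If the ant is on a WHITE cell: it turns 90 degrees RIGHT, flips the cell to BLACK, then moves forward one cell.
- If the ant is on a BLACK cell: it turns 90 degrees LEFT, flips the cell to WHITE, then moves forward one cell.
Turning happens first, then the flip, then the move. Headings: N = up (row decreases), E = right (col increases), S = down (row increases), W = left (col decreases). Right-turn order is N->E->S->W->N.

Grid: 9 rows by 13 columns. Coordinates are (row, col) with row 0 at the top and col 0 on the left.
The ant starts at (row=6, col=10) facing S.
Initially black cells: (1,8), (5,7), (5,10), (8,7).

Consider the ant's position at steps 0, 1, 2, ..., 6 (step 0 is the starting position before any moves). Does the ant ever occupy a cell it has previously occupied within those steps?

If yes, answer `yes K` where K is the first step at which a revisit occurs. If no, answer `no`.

Answer: no

Derivation:
Step 1: on WHITE (6,10): turn R to W, flip to black, move to (6,9). |black|=5 — new cell
Step 2: on WHITE (6,9): turn R to N, flip to black, move to (5,9). |black|=6 — new cell
Step 3: on WHITE (5,9): turn R to E, flip to black, move to (5,10). |black|=7 — new cell
Step 4: on BLACK (5,10): turn L to N, flip to white, move to (4,10). |black|=6 — new cell
Step 5: on WHITE (4,10): turn R to E, flip to black, move to (4,11). |black|=7 — new cell
Step 6: on WHITE (4,11): turn R to S, flip to black, move to (5,11). |black|=8 — new cell
No revisit within 6 steps.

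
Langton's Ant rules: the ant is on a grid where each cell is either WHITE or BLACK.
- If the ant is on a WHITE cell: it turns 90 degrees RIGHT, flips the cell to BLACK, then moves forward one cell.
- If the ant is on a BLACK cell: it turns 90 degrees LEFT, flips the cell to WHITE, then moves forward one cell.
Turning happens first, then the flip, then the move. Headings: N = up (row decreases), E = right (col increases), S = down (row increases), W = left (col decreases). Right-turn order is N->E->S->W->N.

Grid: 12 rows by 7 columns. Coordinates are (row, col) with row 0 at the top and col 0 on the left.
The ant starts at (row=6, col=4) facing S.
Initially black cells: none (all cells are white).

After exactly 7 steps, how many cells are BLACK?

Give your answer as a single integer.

Answer: 5

Derivation:
Step 1: on WHITE (6,4): turn R to W, flip to black, move to (6,3). |black|=1
Step 2: on WHITE (6,3): turn R to N, flip to black, move to (5,3). |black|=2
Step 3: on WHITE (5,3): turn R to E, flip to black, move to (5,4). |black|=3
Step 4: on WHITE (5,4): turn R to S, flip to black, move to (6,4). |black|=4
Step 5: on BLACK (6,4): turn L to E, flip to white, move to (6,5). |black|=3
Step 6: on WHITE (6,5): turn R to S, flip to black, move to (7,5). |black|=4
Step 7: on WHITE (7,5): turn R to W, flip to black, move to (7,4). |black|=5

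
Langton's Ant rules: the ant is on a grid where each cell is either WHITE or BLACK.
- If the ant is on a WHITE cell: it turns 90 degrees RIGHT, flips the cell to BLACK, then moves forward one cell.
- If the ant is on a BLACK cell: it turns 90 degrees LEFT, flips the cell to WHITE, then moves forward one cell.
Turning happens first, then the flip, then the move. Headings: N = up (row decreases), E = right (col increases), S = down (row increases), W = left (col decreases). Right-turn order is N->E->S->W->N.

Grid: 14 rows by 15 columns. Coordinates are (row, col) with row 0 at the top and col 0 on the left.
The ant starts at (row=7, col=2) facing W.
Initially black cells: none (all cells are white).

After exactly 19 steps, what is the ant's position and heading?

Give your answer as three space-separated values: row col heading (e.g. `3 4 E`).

Step 1: on WHITE (7,2): turn R to N, flip to black, move to (6,2). |black|=1
Step 2: on WHITE (6,2): turn R to E, flip to black, move to (6,3). |black|=2
Step 3: on WHITE (6,3): turn R to S, flip to black, move to (7,3). |black|=3
Step 4: on WHITE (7,3): turn R to W, flip to black, move to (7,2). |black|=4
Step 5: on BLACK (7,2): turn L to S, flip to white, move to (8,2). |black|=3
Step 6: on WHITE (8,2): turn R to W, flip to black, move to (8,1). |black|=4
Step 7: on WHITE (8,1): turn R to N, flip to black, move to (7,1). |black|=5
Step 8: on WHITE (7,1): turn R to E, flip to black, move to (7,2). |black|=6
Step 9: on WHITE (7,2): turn R to S, flip to black, move to (8,2). |black|=7
Step 10: on BLACK (8,2): turn L to E, flip to white, move to (8,3). |black|=6
Step 11: on WHITE (8,3): turn R to S, flip to black, move to (9,3). |black|=7
Step 12: on WHITE (9,3): turn R to W, flip to black, move to (9,2). |black|=8
Step 13: on WHITE (9,2): turn R to N, flip to black, move to (8,2). |black|=9
Step 14: on WHITE (8,2): turn R to E, flip to black, move to (8,3). |black|=10
Step 15: on BLACK (8,3): turn L to N, flip to white, move to (7,3). |black|=9
Step 16: on BLACK (7,3): turn L to W, flip to white, move to (7,2). |black|=8
Step 17: on BLACK (7,2): turn L to S, flip to white, move to (8,2). |black|=7
Step 18: on BLACK (8,2): turn L to E, flip to white, move to (8,3). |black|=6
Step 19: on WHITE (8,3): turn R to S, flip to black, move to (9,3). |black|=7

Answer: 9 3 S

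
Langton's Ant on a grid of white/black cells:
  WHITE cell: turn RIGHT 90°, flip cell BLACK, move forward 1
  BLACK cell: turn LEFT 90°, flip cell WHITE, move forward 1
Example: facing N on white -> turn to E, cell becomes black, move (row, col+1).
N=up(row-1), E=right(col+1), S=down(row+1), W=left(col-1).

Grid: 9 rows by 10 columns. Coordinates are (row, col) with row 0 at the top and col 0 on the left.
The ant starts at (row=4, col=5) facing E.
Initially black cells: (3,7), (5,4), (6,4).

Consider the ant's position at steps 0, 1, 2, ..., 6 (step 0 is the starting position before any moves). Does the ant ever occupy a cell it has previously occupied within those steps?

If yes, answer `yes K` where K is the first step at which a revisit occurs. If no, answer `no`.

Answer: no

Derivation:
Step 1: on WHITE (4,5): turn R to S, flip to black, move to (5,5). |black|=4 — new cell
Step 2: on WHITE (5,5): turn R to W, flip to black, move to (5,4). |black|=5 — new cell
Step 3: on BLACK (5,4): turn L to S, flip to white, move to (6,4). |black|=4 — new cell
Step 4: on BLACK (6,4): turn L to E, flip to white, move to (6,5). |black|=3 — new cell
Step 5: on WHITE (6,5): turn R to S, flip to black, move to (7,5). |black|=4 — new cell
Step 6: on WHITE (7,5): turn R to W, flip to black, move to (7,4). |black|=5 — new cell
No revisit within 6 steps.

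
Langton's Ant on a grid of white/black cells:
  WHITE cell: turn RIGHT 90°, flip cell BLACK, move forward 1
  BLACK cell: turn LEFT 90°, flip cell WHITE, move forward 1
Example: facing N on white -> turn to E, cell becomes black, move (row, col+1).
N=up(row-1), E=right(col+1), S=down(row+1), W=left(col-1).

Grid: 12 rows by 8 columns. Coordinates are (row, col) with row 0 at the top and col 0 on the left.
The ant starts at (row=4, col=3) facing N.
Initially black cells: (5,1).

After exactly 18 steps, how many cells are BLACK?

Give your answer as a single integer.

Step 1: on WHITE (4,3): turn R to E, flip to black, move to (4,4). |black|=2
Step 2: on WHITE (4,4): turn R to S, flip to black, move to (5,4). |black|=3
Step 3: on WHITE (5,4): turn R to W, flip to black, move to (5,3). |black|=4
Step 4: on WHITE (5,3): turn R to N, flip to black, move to (4,3). |black|=5
Step 5: on BLACK (4,3): turn L to W, flip to white, move to (4,2). |black|=4
Step 6: on WHITE (4,2): turn R to N, flip to black, move to (3,2). |black|=5
Step 7: on WHITE (3,2): turn R to E, flip to black, move to (3,3). |black|=6
Step 8: on WHITE (3,3): turn R to S, flip to black, move to (4,3). |black|=7
Step 9: on WHITE (4,3): turn R to W, flip to black, move to (4,2). |black|=8
Step 10: on BLACK (4,2): turn L to S, flip to white, move to (5,2). |black|=7
Step 11: on WHITE (5,2): turn R to W, flip to black, move to (5,1). |black|=8
Step 12: on BLACK (5,1): turn L to S, flip to white, move to (6,1). |black|=7
Step 13: on WHITE (6,1): turn R to W, flip to black, move to (6,0). |black|=8
Step 14: on WHITE (6,0): turn R to N, flip to black, move to (5,0). |black|=9
Step 15: on WHITE (5,0): turn R to E, flip to black, move to (5,1). |black|=10
Step 16: on WHITE (5,1): turn R to S, flip to black, move to (6,1). |black|=11
Step 17: on BLACK (6,1): turn L to E, flip to white, move to (6,2). |black|=10
Step 18: on WHITE (6,2): turn R to S, flip to black, move to (7,2). |black|=11

Answer: 11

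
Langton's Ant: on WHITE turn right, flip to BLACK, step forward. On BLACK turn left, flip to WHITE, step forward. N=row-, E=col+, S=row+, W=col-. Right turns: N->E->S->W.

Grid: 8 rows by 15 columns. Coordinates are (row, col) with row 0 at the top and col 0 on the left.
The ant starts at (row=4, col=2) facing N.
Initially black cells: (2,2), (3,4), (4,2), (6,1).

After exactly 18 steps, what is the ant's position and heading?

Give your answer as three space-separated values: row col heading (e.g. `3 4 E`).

Answer: 7 1 S

Derivation:
Step 1: on BLACK (4,2): turn L to W, flip to white, move to (4,1). |black|=3
Step 2: on WHITE (4,1): turn R to N, flip to black, move to (3,1). |black|=4
Step 3: on WHITE (3,1): turn R to E, flip to black, move to (3,2). |black|=5
Step 4: on WHITE (3,2): turn R to S, flip to black, move to (4,2). |black|=6
Step 5: on WHITE (4,2): turn R to W, flip to black, move to (4,1). |black|=7
Step 6: on BLACK (4,1): turn L to S, flip to white, move to (5,1). |black|=6
Step 7: on WHITE (5,1): turn R to W, flip to black, move to (5,0). |black|=7
Step 8: on WHITE (5,0): turn R to N, flip to black, move to (4,0). |black|=8
Step 9: on WHITE (4,0): turn R to E, flip to black, move to (4,1). |black|=9
Step 10: on WHITE (4,1): turn R to S, flip to black, move to (5,1). |black|=10
Step 11: on BLACK (5,1): turn L to E, flip to white, move to (5,2). |black|=9
Step 12: on WHITE (5,2): turn R to S, flip to black, move to (6,2). |black|=10
Step 13: on WHITE (6,2): turn R to W, flip to black, move to (6,1). |black|=11
Step 14: on BLACK (6,1): turn L to S, flip to white, move to (7,1). |black|=10
Step 15: on WHITE (7,1): turn R to W, flip to black, move to (7,0). |black|=11
Step 16: on WHITE (7,0): turn R to N, flip to black, move to (6,0). |black|=12
Step 17: on WHITE (6,0): turn R to E, flip to black, move to (6,1). |black|=13
Step 18: on WHITE (6,1): turn R to S, flip to black, move to (7,1). |black|=14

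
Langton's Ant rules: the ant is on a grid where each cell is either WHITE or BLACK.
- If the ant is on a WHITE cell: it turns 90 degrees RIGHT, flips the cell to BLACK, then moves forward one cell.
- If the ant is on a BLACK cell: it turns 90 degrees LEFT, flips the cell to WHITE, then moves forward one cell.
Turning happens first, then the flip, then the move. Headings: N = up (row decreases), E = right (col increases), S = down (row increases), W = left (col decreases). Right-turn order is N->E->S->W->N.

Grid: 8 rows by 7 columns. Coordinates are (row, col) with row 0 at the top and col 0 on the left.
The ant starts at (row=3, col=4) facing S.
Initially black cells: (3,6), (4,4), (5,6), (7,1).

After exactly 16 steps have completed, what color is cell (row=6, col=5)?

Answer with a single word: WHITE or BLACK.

Step 1: on WHITE (3,4): turn R to W, flip to black, move to (3,3). |black|=5
Step 2: on WHITE (3,3): turn R to N, flip to black, move to (2,3). |black|=6
Step 3: on WHITE (2,3): turn R to E, flip to black, move to (2,4). |black|=7
Step 4: on WHITE (2,4): turn R to S, flip to black, move to (3,4). |black|=8
Step 5: on BLACK (3,4): turn L to E, flip to white, move to (3,5). |black|=7
Step 6: on WHITE (3,5): turn R to S, flip to black, move to (4,5). |black|=8
Step 7: on WHITE (4,5): turn R to W, flip to black, move to (4,4). |black|=9
Step 8: on BLACK (4,4): turn L to S, flip to white, move to (5,4). |black|=8
Step 9: on WHITE (5,4): turn R to W, flip to black, move to (5,3). |black|=9
Step 10: on WHITE (5,3): turn R to N, flip to black, move to (4,3). |black|=10
Step 11: on WHITE (4,3): turn R to E, flip to black, move to (4,4). |black|=11
Step 12: on WHITE (4,4): turn R to S, flip to black, move to (5,4). |black|=12
Step 13: on BLACK (5,4): turn L to E, flip to white, move to (5,5). |black|=11
Step 14: on WHITE (5,5): turn R to S, flip to black, move to (6,5). |black|=12
Step 15: on WHITE (6,5): turn R to W, flip to black, move to (6,4). |black|=13
Step 16: on WHITE (6,4): turn R to N, flip to black, move to (5,4). |black|=14

Answer: BLACK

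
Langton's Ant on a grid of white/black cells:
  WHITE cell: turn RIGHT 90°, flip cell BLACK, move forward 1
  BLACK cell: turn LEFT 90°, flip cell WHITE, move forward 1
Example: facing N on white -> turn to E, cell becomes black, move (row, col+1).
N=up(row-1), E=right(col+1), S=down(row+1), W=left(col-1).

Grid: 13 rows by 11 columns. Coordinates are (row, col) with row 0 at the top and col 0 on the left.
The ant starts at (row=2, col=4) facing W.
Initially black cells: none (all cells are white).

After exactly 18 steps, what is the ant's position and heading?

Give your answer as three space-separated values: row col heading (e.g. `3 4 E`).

Answer: 3 5 E

Derivation:
Step 1: on WHITE (2,4): turn R to N, flip to black, move to (1,4). |black|=1
Step 2: on WHITE (1,4): turn R to E, flip to black, move to (1,5). |black|=2
Step 3: on WHITE (1,5): turn R to S, flip to black, move to (2,5). |black|=3
Step 4: on WHITE (2,5): turn R to W, flip to black, move to (2,4). |black|=4
Step 5: on BLACK (2,4): turn L to S, flip to white, move to (3,4). |black|=3
Step 6: on WHITE (3,4): turn R to W, flip to black, move to (3,3). |black|=4
Step 7: on WHITE (3,3): turn R to N, flip to black, move to (2,3). |black|=5
Step 8: on WHITE (2,3): turn R to E, flip to black, move to (2,4). |black|=6
Step 9: on WHITE (2,4): turn R to S, flip to black, move to (3,4). |black|=7
Step 10: on BLACK (3,4): turn L to E, flip to white, move to (3,5). |black|=6
Step 11: on WHITE (3,5): turn R to S, flip to black, move to (4,5). |black|=7
Step 12: on WHITE (4,5): turn R to W, flip to black, move to (4,4). |black|=8
Step 13: on WHITE (4,4): turn R to N, flip to black, move to (3,4). |black|=9
Step 14: on WHITE (3,4): turn R to E, flip to black, move to (3,5). |black|=10
Step 15: on BLACK (3,5): turn L to N, flip to white, move to (2,5). |black|=9
Step 16: on BLACK (2,5): turn L to W, flip to white, move to (2,4). |black|=8
Step 17: on BLACK (2,4): turn L to S, flip to white, move to (3,4). |black|=7
Step 18: on BLACK (3,4): turn L to E, flip to white, move to (3,5). |black|=6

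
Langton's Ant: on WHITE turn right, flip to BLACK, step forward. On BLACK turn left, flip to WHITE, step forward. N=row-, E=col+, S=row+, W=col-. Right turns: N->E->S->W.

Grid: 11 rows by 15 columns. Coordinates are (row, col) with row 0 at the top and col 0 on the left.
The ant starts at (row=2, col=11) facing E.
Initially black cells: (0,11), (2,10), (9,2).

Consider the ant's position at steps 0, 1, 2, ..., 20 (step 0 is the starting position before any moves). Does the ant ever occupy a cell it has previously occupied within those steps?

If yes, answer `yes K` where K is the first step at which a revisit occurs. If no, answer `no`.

Answer: yes 7

Derivation:
Step 1: on WHITE (2,11): turn R to S, flip to black, move to (3,11). |black|=4 — new cell
Step 2: on WHITE (3,11): turn R to W, flip to black, move to (3,10). |black|=5 — new cell
Step 3: on WHITE (3,10): turn R to N, flip to black, move to (2,10). |black|=6 — new cell
Step 4: on BLACK (2,10): turn L to W, flip to white, move to (2,9). |black|=5 — new cell
Step 5: on WHITE (2,9): turn R to N, flip to black, move to (1,9). |black|=6 — new cell
Step 6: on WHITE (1,9): turn R to E, flip to black, move to (1,10). |black|=7 — new cell
Step 7: on WHITE (1,10): turn R to S, flip to black, move to (2,10). |black|=8 — REVISIT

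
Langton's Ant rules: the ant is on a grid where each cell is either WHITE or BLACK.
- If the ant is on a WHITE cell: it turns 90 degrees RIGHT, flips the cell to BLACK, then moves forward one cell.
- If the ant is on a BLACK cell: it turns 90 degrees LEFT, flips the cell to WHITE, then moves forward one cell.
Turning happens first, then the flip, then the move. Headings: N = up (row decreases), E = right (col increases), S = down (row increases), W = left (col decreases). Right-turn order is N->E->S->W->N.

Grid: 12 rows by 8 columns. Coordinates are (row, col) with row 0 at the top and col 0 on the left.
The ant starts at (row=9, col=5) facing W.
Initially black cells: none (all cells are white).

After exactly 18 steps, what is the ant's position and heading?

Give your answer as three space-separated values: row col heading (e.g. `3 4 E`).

Step 1: on WHITE (9,5): turn R to N, flip to black, move to (8,5). |black|=1
Step 2: on WHITE (8,5): turn R to E, flip to black, move to (8,6). |black|=2
Step 3: on WHITE (8,6): turn R to S, flip to black, move to (9,6). |black|=3
Step 4: on WHITE (9,6): turn R to W, flip to black, move to (9,5). |black|=4
Step 5: on BLACK (9,5): turn L to S, flip to white, move to (10,5). |black|=3
Step 6: on WHITE (10,5): turn R to W, flip to black, move to (10,4). |black|=4
Step 7: on WHITE (10,4): turn R to N, flip to black, move to (9,4). |black|=5
Step 8: on WHITE (9,4): turn R to E, flip to black, move to (9,5). |black|=6
Step 9: on WHITE (9,5): turn R to S, flip to black, move to (10,5). |black|=7
Step 10: on BLACK (10,5): turn L to E, flip to white, move to (10,6). |black|=6
Step 11: on WHITE (10,6): turn R to S, flip to black, move to (11,6). |black|=7
Step 12: on WHITE (11,6): turn R to W, flip to black, move to (11,5). |black|=8
Step 13: on WHITE (11,5): turn R to N, flip to black, move to (10,5). |black|=9
Step 14: on WHITE (10,5): turn R to E, flip to black, move to (10,6). |black|=10
Step 15: on BLACK (10,6): turn L to N, flip to white, move to (9,6). |black|=9
Step 16: on BLACK (9,6): turn L to W, flip to white, move to (9,5). |black|=8
Step 17: on BLACK (9,5): turn L to S, flip to white, move to (10,5). |black|=7
Step 18: on BLACK (10,5): turn L to E, flip to white, move to (10,6). |black|=6

Answer: 10 6 E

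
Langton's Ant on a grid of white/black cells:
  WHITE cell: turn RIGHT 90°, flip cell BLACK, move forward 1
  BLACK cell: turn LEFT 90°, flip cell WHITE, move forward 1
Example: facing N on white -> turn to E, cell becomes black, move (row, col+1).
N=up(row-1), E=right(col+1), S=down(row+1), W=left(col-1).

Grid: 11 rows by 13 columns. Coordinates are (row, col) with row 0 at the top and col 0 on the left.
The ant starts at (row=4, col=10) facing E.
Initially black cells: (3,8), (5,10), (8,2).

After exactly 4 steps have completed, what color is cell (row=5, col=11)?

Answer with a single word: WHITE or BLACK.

Step 1: on WHITE (4,10): turn R to S, flip to black, move to (5,10). |black|=4
Step 2: on BLACK (5,10): turn L to E, flip to white, move to (5,11). |black|=3
Step 3: on WHITE (5,11): turn R to S, flip to black, move to (6,11). |black|=4
Step 4: on WHITE (6,11): turn R to W, flip to black, move to (6,10). |black|=5

Answer: BLACK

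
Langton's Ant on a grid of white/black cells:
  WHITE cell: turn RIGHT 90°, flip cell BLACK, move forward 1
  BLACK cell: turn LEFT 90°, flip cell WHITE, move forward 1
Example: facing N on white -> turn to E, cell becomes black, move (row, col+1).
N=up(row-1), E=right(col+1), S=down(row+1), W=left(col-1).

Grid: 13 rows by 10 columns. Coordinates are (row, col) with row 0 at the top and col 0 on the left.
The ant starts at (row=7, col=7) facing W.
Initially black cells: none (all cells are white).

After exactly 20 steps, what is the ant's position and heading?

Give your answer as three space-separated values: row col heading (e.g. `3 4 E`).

Step 1: on WHITE (7,7): turn R to N, flip to black, move to (6,7). |black|=1
Step 2: on WHITE (6,7): turn R to E, flip to black, move to (6,8). |black|=2
Step 3: on WHITE (6,8): turn R to S, flip to black, move to (7,8). |black|=3
Step 4: on WHITE (7,8): turn R to W, flip to black, move to (7,7). |black|=4
Step 5: on BLACK (7,7): turn L to S, flip to white, move to (8,7). |black|=3
Step 6: on WHITE (8,7): turn R to W, flip to black, move to (8,6). |black|=4
Step 7: on WHITE (8,6): turn R to N, flip to black, move to (7,6). |black|=5
Step 8: on WHITE (7,6): turn R to E, flip to black, move to (7,7). |black|=6
Step 9: on WHITE (7,7): turn R to S, flip to black, move to (8,7). |black|=7
Step 10: on BLACK (8,7): turn L to E, flip to white, move to (8,8). |black|=6
Step 11: on WHITE (8,8): turn R to S, flip to black, move to (9,8). |black|=7
Step 12: on WHITE (9,8): turn R to W, flip to black, move to (9,7). |black|=8
Step 13: on WHITE (9,7): turn R to N, flip to black, move to (8,7). |black|=9
Step 14: on WHITE (8,7): turn R to E, flip to black, move to (8,8). |black|=10
Step 15: on BLACK (8,8): turn L to N, flip to white, move to (7,8). |black|=9
Step 16: on BLACK (7,8): turn L to W, flip to white, move to (7,7). |black|=8
Step 17: on BLACK (7,7): turn L to S, flip to white, move to (8,7). |black|=7
Step 18: on BLACK (8,7): turn L to E, flip to white, move to (8,8). |black|=6
Step 19: on WHITE (8,8): turn R to S, flip to black, move to (9,8). |black|=7
Step 20: on BLACK (9,8): turn L to E, flip to white, move to (9,9). |black|=6

Answer: 9 9 E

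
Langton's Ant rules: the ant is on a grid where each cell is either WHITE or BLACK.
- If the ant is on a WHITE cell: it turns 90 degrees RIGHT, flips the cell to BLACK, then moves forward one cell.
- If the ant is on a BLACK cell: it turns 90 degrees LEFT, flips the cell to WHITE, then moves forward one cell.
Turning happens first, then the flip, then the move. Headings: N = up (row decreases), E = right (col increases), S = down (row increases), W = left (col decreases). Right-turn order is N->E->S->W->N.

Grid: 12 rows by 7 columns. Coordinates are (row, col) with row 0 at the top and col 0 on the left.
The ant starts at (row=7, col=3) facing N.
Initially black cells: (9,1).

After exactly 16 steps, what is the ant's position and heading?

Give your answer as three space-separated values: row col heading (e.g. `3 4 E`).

Answer: 7 3 N

Derivation:
Step 1: on WHITE (7,3): turn R to E, flip to black, move to (7,4). |black|=2
Step 2: on WHITE (7,4): turn R to S, flip to black, move to (8,4). |black|=3
Step 3: on WHITE (8,4): turn R to W, flip to black, move to (8,3). |black|=4
Step 4: on WHITE (8,3): turn R to N, flip to black, move to (7,3). |black|=5
Step 5: on BLACK (7,3): turn L to W, flip to white, move to (7,2). |black|=4
Step 6: on WHITE (7,2): turn R to N, flip to black, move to (6,2). |black|=5
Step 7: on WHITE (6,2): turn R to E, flip to black, move to (6,3). |black|=6
Step 8: on WHITE (6,3): turn R to S, flip to black, move to (7,3). |black|=7
Step 9: on WHITE (7,3): turn R to W, flip to black, move to (7,2). |black|=8
Step 10: on BLACK (7,2): turn L to S, flip to white, move to (8,2). |black|=7
Step 11: on WHITE (8,2): turn R to W, flip to black, move to (8,1). |black|=8
Step 12: on WHITE (8,1): turn R to N, flip to black, move to (7,1). |black|=9
Step 13: on WHITE (7,1): turn R to E, flip to black, move to (7,2). |black|=10
Step 14: on WHITE (7,2): turn R to S, flip to black, move to (8,2). |black|=11
Step 15: on BLACK (8,2): turn L to E, flip to white, move to (8,3). |black|=10
Step 16: on BLACK (8,3): turn L to N, flip to white, move to (7,3). |black|=9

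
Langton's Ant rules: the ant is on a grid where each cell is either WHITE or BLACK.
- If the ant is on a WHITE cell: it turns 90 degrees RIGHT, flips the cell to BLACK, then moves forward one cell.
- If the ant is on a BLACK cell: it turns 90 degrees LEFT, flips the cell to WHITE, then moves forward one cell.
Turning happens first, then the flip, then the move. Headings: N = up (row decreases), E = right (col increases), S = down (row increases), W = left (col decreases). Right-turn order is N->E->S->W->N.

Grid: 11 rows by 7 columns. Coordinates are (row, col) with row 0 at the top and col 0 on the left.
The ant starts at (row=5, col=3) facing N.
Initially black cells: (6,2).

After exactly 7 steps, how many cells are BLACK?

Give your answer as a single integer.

Answer: 6

Derivation:
Step 1: on WHITE (5,3): turn R to E, flip to black, move to (5,4). |black|=2
Step 2: on WHITE (5,4): turn R to S, flip to black, move to (6,4). |black|=3
Step 3: on WHITE (6,4): turn R to W, flip to black, move to (6,3). |black|=4
Step 4: on WHITE (6,3): turn R to N, flip to black, move to (5,3). |black|=5
Step 5: on BLACK (5,3): turn L to W, flip to white, move to (5,2). |black|=4
Step 6: on WHITE (5,2): turn R to N, flip to black, move to (4,2). |black|=5
Step 7: on WHITE (4,2): turn R to E, flip to black, move to (4,3). |black|=6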